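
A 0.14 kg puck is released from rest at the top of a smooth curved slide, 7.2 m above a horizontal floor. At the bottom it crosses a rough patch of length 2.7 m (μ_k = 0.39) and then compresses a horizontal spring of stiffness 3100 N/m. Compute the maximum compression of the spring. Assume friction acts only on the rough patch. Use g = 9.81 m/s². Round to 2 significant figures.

Initial energy: E₁ = mgh = (0.14)(9.81)(7.2) = 9.8885 J
Friction removes W_f = μ_k mg d = (0.39)(0.14)(9.81)(2.7) = 1.446 J
Energy reaching the spring: E = 9.8885 − 1.446 = 8.4423 J
At max compression ½kx² = E ⇒ x = √(2E/k) = √(2 × 8.4423/3100) = 0.07380 m

x = 0.074 m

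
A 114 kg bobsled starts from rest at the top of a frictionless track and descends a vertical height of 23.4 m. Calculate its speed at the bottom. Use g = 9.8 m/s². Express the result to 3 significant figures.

v = 21.4 m/s

Equating total energy at the two states: mgh = ½mv²
v = √(2gh) = √(2 × 9.8 × 23.4) = √458.64 = 21.42 m/s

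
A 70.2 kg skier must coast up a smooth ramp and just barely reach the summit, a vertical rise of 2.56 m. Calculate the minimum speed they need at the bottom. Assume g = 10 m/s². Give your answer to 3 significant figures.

At the top they are momentarily at rest, so all KE converts to PE: ½mv² = mgh
v = √(2gh) = √(2 × 10 × 2.56) = 7.155 m/s

v = 7.16 m/s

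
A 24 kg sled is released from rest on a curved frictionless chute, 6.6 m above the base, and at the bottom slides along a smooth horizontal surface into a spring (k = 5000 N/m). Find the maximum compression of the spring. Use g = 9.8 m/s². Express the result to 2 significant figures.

At max compression the sled is momentarily at rest: mgh = ½kx²
x = √(2mgh/k) = √(2 × 24 × 9.8 × 6.6 / 5000) = 0.7880 m

x = 0.79 m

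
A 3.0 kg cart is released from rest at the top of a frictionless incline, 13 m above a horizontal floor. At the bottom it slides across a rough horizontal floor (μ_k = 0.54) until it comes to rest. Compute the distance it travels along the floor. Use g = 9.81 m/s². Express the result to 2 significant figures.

d = 24 m

Energy bookkeeping (friction removes W_f = μ_k N d):
At rest all PE has been dissipated by friction: mgh = μ_k m g d
d = h/μ_k = 13/0.54 = 24.07 m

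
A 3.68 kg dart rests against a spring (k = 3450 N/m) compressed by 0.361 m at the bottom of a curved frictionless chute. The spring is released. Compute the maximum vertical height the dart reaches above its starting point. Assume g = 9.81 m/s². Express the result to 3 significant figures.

h = 6.23 m

At maximum height the dart is at rest, so ½kx² = mgh
h = kx²/(2mg) = (3450)(0.361)²/(2 × 3.68 × 9.81) = 6.227 m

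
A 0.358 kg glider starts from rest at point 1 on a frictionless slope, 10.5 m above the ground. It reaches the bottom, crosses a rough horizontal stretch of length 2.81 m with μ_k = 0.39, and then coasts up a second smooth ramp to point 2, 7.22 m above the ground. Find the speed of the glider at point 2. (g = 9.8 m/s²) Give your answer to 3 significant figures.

v = 6.54 m/s

Energy at 1: mgh₁ = (0.358)(9.8)(10.5) = 36.838 J
Friction loss: W_f = μ_k mg d = 3.845 J
At 2: ½mv² + mgh₂ = mgh₁ − W_f
½mv² = 36.838 − 3.845 − 25.331 = 7.6627 J
v = √(2 × 7.6627/0.358) = 6.543 m/s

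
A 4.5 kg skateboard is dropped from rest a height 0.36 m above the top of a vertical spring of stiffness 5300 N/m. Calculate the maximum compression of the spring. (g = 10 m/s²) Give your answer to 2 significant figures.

x = 0.087 m

Take the reference level at the top of the uncompressed spring. At max compression the skateboard has fallen H + x and is momentarily at rest:
mg(H + x) = ½kx²
½(5300)x² − (4.5)(10)x − (4.5)(10)(0.36) = 0
2650x² − 45.00x − 16.20 = 0
x = [45.00 + √(2025 + 171720)]/(2 × 2650) = 0.08714 m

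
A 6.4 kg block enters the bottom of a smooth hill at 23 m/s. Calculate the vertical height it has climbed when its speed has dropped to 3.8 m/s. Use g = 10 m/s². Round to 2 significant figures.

Conservation of energy: ½mv₁² = ½mv₂² + mgh
h = (v₁² − v₂²)/(2g) = (23² − 3.8²)/(2 × 10) = 25.73 m

h = 26 m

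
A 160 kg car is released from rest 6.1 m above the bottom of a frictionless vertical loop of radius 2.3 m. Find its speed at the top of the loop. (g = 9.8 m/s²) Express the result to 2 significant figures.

v = 5.4 m/s

Energy conservation: mgh = ½mv_top² + mg(2r)
v_top² = 2g(h − 2r) = 2(9.8)(6.1 − 4.600) = 29.40
v_top = 5.422 m/s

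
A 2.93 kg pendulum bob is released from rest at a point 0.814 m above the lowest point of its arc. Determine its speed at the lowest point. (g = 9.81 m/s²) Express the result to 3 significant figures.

Energy conservation between the two points: mgh = ½mv²
v = √(2gh) = √(2 × 9.81 × 0.814) = √15.971 = 3.996 m/s

v = 4.00 m/s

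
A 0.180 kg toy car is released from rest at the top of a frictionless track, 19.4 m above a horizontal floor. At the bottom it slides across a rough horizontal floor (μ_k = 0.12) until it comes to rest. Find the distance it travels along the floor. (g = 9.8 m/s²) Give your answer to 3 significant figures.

Energy bookkeeping (friction removes W_f = μ_k N d):
At rest all PE has been dissipated by friction: mgh = μ_k m g d
d = h/μ_k = 19.4/0.12 = 161.7 m

d = 162 m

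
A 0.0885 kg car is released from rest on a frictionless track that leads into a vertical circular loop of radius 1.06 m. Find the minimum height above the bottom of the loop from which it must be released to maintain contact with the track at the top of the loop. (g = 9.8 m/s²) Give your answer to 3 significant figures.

h = 2.65 m

At the top, for minimum speed gravity alone supplies the centripetal force: mg = mv_top²/r ⇒ v_top² = gr = 10.39 m²/s²
Energy conservation from release height h to the top (height 2r): mgh = ½mv_top² + mg(2r)
h = v_top²/(2g) + 2r = r/2 + 2r = 5r/2 = 2.650 m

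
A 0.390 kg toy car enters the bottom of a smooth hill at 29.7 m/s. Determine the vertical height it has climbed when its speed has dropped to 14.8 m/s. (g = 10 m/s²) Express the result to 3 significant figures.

h = 33.2 m

Conservation of energy: ½mv₁² = ½mv₂² + mgh
h = (v₁² − v₂²)/(2g) = (29.7² − 14.8²)/(2 × 10) = 33.15 m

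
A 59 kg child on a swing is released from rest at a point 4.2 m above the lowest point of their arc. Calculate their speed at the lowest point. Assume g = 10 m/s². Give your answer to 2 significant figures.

Equating total energy at the two states: mgh = ½mv²
v = √(2gh) = √(2 × 10 × 4.2) = √84.000 = 9.165 m/s

v = 9.2 m/s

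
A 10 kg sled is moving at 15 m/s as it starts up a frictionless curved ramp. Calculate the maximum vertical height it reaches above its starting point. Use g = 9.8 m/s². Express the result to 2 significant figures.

h = 11 m

By energy conservation, ½mv² = mgh
h = v²/(2g) = 15²/(2 × 9.8) = 11.48 m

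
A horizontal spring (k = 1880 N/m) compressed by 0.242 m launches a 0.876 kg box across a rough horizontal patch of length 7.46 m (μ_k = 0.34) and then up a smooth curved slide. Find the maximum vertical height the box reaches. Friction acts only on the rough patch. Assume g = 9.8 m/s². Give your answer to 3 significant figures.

h = 3.88 m

Spring energy: E₀ = ½kx² = ½(1880)(0.242)² = 55.050 J
Friction: W_f = μ_k mg d = (0.34)(0.876)(9.8)(7.46) = 21.77 J
Energy at base of ramp: E = 55.050 − 21.77 = 33.276 J
At max height all remaining energy is PE: mgh = E ⇒ h = E/(mg) = 33.276/(0.876 × 9.8) = 3.876 m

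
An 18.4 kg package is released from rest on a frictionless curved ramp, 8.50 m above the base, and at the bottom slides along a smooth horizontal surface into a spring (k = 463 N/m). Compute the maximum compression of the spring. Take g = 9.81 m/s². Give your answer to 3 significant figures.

x = 2.57 m

Gravitational PE at the top equals spring PE at max compression: mgh = ½kx²
x = √(2mgh/k) = √(2 × 18.4 × 9.81 × 8.50 / 463) = 2.574 m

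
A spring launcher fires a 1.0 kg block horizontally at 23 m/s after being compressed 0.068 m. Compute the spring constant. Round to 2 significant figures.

k = 110000 N/m

½kx² = ½mv²
k = mv²/x² = (1.0)(23)²/(0.068)² = 114403 N/m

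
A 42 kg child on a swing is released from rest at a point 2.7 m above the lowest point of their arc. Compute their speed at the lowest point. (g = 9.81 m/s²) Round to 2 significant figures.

By conservation of mechanical energy, mgh = ½mv²
The mass cancels from both sides.
v = √(2gh) = √(2 × 9.81 × 2.7) = √52.974 = 7.278 m/s

v = 7.3 m/s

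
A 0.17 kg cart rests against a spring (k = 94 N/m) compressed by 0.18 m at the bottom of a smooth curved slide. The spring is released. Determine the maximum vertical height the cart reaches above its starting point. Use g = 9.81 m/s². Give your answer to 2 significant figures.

Energy conservation from release to the highest point: ½kx² = mgh
h = kx²/(2mg) = (94)(0.18)²/(2 × 0.17 × 9.81) = 0.9131 m

h = 0.91 m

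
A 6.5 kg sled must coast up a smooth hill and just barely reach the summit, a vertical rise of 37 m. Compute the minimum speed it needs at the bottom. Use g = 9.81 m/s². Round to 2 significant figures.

v = 27 m/s

At the top it is momentarily at rest, so all KE converts to PE: ½mv² = mgh
v = √(2gh) = √(2 × 9.81 × 37) = 26.94 m/s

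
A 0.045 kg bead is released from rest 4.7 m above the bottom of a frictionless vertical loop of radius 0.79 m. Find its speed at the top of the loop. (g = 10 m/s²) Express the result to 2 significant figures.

Energy conservation: mgh = ½mv_top² + mg(2r)
v_top² = 2g(h − 2r) = 2(10)(4.7 − 1.580) = 62.40
v_top = 7.899 m/s

v = 7.9 m/s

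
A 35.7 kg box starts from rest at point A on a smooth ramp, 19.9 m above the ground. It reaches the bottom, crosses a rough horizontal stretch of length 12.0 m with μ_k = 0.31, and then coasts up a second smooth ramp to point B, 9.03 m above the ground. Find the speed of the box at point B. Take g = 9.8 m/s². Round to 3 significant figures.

v = 11.8 m/s

Energy at A: mgh₁ = (35.7)(9.8)(19.9) = 6962.2 J
Friction loss: W_f = μ_k mg d = 1301 J
At B: ½mv² + mgh₂ = mgh₁ − W_f
½mv² = 6962.2 − 1301 − 3159.2 = 2501.5 J
v = √(2 × 2501.5/35.7) = 11.84 m/s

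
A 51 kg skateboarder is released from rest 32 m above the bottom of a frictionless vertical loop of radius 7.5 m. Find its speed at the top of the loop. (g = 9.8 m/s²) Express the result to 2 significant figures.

Energy conservation: mgh = ½mv_top² + mg(2r)
v_top² = 2g(h − 2r) = 2(9.8)(32 − 15.00) = 333.2
v_top = 18.25 m/s

v = 18 m/s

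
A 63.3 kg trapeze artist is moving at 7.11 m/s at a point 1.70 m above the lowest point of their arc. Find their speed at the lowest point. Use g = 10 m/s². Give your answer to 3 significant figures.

v = 9.20 m/s

Mechanical energy is conserved (no friction): ½mv₀² + mgh = ½mv²
The mass cancels from both sides.
v² = v₀² + 2gh = (7.11)² + 2(10)(1.70) = 84.552
v = √84.552 = 9.195 m/s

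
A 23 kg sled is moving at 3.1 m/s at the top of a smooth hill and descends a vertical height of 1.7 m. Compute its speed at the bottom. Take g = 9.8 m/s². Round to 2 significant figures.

v = 6.6 m/s

Mechanical energy is conserved (no friction): ½mv₀² + mgh = ½mv²
v² = v₀² + 2gh = (3.1)² + 2(9.8)(1.7) = 42.930
v = √42.930 = 6.552 m/s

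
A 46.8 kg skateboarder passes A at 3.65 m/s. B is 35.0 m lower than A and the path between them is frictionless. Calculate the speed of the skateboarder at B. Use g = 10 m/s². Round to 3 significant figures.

v = 26.7 m/s

Mechanical energy is conserved (no friction): ½mv₀² + mgh = ½mv²
v² = v₀² + 2gh = (3.65)² + 2(10)(35.0) = 713.32
v = √713.32 = 26.71 m/s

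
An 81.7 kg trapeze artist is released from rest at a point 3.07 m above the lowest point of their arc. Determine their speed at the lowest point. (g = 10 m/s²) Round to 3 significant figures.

v = 7.84 m/s

Equating total energy at the two states: mgh = ½mv²
The mass cancels from both sides.
v = √(2gh) = √(2 × 10 × 3.07) = √61.400 = 7.836 m/s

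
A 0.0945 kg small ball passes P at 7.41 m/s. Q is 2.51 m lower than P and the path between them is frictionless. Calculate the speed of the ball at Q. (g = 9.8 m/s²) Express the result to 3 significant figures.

v = 10.2 m/s

By conservation of mechanical energy, ½mv₀² + mgh = ½mv²
The mass cancels from both sides.
v² = v₀² + 2gh = (7.41)² + 2(9.8)(2.51) = 104.10
v = √104.10 = 10.20 m/s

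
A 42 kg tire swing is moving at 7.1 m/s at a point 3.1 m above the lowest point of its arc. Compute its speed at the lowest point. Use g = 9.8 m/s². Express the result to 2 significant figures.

v = 11 m/s

Equating total energy at the two states: ½mv₀² + mgh = ½mv²
v² = v₀² + 2gh = (7.1)² + 2(9.8)(3.1) = 111.17
v = √111.17 = 10.54 m/s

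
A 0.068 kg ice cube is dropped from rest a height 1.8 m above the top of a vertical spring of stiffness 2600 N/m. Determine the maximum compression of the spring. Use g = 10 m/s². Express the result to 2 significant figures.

Measuring PE from the top of the relaxed spring, at max compression the cube has dropped H + x with zero KE, so:
mg(H + x) = ½kx²
½(2600)x² − (0.068)(10)x − (0.068)(10)(1.8) = 0
1300x² − 0.6800x − 1.224 = 0
x = [0.6800 + √(0.4624 + 6364.8)]/(2 × 1300) = 0.03095 m

x = 0.031 m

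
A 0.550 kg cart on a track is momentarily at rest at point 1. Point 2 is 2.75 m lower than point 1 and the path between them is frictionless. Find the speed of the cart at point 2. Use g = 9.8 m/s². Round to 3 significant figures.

v = 7.34 m/s

Energy conservation between the two points: mgh = ½mv²
v = √(2gh) = √(2 × 9.8 × 2.75) = √53.900 = 7.342 m/s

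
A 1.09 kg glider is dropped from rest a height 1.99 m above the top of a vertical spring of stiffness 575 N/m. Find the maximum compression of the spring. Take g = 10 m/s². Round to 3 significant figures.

Measuring PE from the top of the relaxed spring, at max compression the glider has dropped H + x with zero KE, so:
mg(H + x) = ½kx²
½(575)x² − (1.09)(10)x − (1.09)(10)(1.99) = 0
287.5x² − 10.90x − 21.69 = 0
x = [10.90 + √(118.8 + 24945)]/(2 × 287.5) = 0.2943 m

x = 0.294 m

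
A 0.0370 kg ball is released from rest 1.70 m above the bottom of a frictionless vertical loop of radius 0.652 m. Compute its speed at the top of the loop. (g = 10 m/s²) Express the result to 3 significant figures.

v = 2.81 m/s

Energy conservation: mgh = ½mv_top² + mg(2r)
v_top² = 2g(h − 2r) = 2(10)(1.70 − 1.304) = 7.920
v_top = 2.814 m/s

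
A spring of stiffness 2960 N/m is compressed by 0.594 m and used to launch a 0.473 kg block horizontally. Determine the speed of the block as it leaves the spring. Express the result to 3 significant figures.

v = 47.0 m/s

Spring PE converts entirely to kinetic energy: ½kx² = ½mv²
v = x√(k/m) = 0.594 × √(2960/0.473) = 46.99 m/s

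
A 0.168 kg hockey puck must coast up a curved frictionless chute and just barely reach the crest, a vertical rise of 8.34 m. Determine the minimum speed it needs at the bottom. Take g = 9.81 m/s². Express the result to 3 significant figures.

At the top it is momentarily at rest, so all KE converts to PE: ½mv² = mgh
v = √(2gh) = √(2 × 9.81 × 8.34) = 12.79 m/s

v = 12.8 m/s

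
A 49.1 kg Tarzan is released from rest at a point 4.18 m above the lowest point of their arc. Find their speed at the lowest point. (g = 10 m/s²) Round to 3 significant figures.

Energy conservation between the two points: mgh = ½mv²
v = √(2gh) = √(2 × 10 × 4.18) = √83.600 = 9.143 m/s

v = 9.14 m/s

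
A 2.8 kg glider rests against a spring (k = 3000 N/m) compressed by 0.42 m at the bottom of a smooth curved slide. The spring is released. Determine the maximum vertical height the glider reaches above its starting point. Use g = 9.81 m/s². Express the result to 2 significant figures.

h = 9.6 m

At maximum height the glider is at rest, so ½kx² = mgh
h = kx²/(2mg) = (3000)(0.42)²/(2 × 2.8 × 9.81) = 9.633 m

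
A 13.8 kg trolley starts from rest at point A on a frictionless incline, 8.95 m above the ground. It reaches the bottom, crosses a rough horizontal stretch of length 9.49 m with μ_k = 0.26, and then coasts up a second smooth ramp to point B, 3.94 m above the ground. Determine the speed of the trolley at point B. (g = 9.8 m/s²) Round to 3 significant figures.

Energy at A: mgh₁ = (13.8)(9.8)(8.95) = 1210.4 J
Friction loss: W_f = μ_k mg d = 333.7 J
At B: ½mv² + mgh₂ = mgh₁ − W_f
½mv² = 1210.4 − 333.7 − 532.85 = 343.86 J
v = √(2 × 343.86/13.8) = 7.059 m/s

v = 7.06 m/s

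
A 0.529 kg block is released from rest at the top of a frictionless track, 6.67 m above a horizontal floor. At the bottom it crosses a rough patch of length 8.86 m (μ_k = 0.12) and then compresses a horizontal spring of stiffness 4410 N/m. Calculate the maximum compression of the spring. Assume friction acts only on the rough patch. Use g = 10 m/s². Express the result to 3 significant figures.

Initial energy: E₁ = mgh = (0.529)(10)(6.67) = 35.284 J
Friction removes W_f = μ_k mg d = (0.12)(0.529)(10)(8.86) = 5.624 J
Energy reaching the spring: E = 35.284 − 5.624 = 29.660 J
At max compression ½kx² = E ⇒ x = √(2E/k) = √(2 × 29.660/4410) = 0.1160 m

x = 0.116 m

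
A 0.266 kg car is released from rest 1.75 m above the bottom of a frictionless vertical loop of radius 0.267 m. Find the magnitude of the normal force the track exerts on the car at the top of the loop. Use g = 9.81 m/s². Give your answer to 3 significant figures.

N = 21.2 N

Energy from release to top (height 2r): mgh = ½mv_top² + mg(2r)
v_top² = 2g(h − 2r) = 2(9.81)(1.75 − 0.5340) = 23.858 m²/s²
At the top, both N and weight point toward the centre: N + mg = mv_top²/r
N = m(v_top²/r − g) = 0.266(23.858/0.267 − 9.81) = 21.16 N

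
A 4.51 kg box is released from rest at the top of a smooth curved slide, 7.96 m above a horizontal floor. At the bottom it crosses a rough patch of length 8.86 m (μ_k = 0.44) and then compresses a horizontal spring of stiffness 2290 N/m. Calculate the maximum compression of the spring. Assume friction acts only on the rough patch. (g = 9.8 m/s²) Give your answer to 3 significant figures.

Initial energy: E₁ = mgh = (4.51)(9.8)(7.96) = 351.82 J
Friction removes W_f = μ_k mg d = (0.44)(4.51)(9.8)(8.86) = 172.3 J
Energy reaching the spring: E = 351.82 − 172.3 = 179.51 J
At max compression ½kx² = E ⇒ x = √(2E/k) = √(2 × 179.51/2290) = 0.3960 m

x = 0.396 m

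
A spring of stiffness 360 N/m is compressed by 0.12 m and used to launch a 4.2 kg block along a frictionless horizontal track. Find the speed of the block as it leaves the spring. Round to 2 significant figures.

Spring PE converts entirely to kinetic energy: ½kx² = ½mv²
v = x√(k/m) = 0.12 × √(360/4.2) = 1.111 m/s

v = 1.1 m/s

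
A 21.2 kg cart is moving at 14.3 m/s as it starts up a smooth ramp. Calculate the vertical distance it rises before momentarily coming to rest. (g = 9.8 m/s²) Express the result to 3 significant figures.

By energy conservation, ½mv² = mgh
h = v²/(2g) = 14.3²/(2 × 9.8) = 10.43 m

h = 10.4 m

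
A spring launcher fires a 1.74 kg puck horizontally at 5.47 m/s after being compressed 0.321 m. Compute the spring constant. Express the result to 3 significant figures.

k = 505 N/m

Spring PE at full compression equals KE at release: ½kx² = ½mv²
k = mv²/x² = (1.74)(5.47)²/(0.321)² = 505.3 N/m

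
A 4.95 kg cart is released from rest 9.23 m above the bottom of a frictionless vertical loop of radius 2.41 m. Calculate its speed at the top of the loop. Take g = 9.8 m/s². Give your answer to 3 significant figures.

v = 9.30 m/s

Energy conservation: mgh = ½mv_top² + mg(2r)
v_top² = 2g(h − 2r) = 2(9.8)(9.23 − 4.820) = 86.44
v_top = 9.297 m/s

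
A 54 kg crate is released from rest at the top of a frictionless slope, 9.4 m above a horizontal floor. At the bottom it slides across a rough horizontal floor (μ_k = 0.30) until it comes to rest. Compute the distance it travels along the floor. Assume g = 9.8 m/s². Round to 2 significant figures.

Energy bookkeeping (friction removes W_f = μ_k N d):
At rest all PE has been dissipated by friction: mgh = μ_k m g d
d = h/μ_k = 9.4/0.30 = 31.33 m

d = 31 m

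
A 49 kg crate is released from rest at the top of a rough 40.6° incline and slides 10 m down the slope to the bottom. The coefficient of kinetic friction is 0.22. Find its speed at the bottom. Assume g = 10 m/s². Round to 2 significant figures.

Taking the bottom as reference, mgh = ½mv² + μ_k N L with h = L sinθ, N = mg cosθ:
mgh = mgL sinθ = (49)(10)(10)sin40.6° = 3188.8 J
W_f = μ_k mg cosθ · L = (0.22)(49)(10)cos40.6°·10 = 818.5 J
½mv² = 3188.8 − 818.5 = 2370.3 J
v = √(2 × 2370.3/49) = 9.836 m/s

v = 9.8 m/s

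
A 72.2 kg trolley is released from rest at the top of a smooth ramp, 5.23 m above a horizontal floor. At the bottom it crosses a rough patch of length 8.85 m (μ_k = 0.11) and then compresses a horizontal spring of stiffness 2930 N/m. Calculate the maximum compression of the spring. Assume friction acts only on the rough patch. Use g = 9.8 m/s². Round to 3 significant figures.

x = 1.43 m

Initial energy: E₁ = mgh = (72.2)(9.8)(5.23) = 3700.5 J
Friction removes W_f = μ_k mg d = (0.11)(72.2)(9.8)(8.85) = 688.8 J
Energy reaching the spring: E = 3700.5 − 688.8 = 3011.7 J
At max compression ½kx² = E ⇒ x = √(2E/k) = √(2 × 3011.7/2930) = 1.434 m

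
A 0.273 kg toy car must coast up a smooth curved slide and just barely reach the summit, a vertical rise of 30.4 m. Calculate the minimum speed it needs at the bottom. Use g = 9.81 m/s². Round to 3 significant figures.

At the top it is momentarily at rest, so all KE converts to PE: ½mv² = mgh
v = √(2gh) = √(2 × 9.81 × 30.4) = 24.42 m/s

v = 24.4 m/s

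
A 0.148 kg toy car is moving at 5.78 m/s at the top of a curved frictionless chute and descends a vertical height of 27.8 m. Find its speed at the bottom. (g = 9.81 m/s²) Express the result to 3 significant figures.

v = 24.1 m/s

Mechanical energy is conserved (no friction): ½mv₀² + mgh = ½mv²
v² = v₀² + 2gh = (5.78)² + 2(9.81)(27.8) = 578.84
v = √578.84 = 24.06 m/s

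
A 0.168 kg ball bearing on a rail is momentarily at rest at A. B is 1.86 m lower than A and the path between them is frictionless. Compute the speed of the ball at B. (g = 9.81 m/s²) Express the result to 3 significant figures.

v = 6.04 m/s

Equating total energy at the two states: mgh = ½mv²
v = √(2gh) = √(2 × 9.81 × 1.86) = √36.493 = 6.041 m/s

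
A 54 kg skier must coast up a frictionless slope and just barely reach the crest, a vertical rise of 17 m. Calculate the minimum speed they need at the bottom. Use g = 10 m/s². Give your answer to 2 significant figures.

At the top they are momentarily at rest, so all KE converts to PE: ½mv² = mgh
v = √(2gh) = √(2 × 10 × 17) = 18.44 m/s

v = 18 m/s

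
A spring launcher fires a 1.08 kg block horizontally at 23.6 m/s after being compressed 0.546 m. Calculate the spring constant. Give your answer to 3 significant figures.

Spring PE at full compression equals KE at release: ½kx² = ½mv²
k = mv²/x² = (1.08)(23.6)²/(0.546)² = 2018 N/m

k = 2020 N/m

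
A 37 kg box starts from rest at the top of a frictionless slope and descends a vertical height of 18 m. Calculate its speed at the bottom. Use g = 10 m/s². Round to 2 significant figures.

v = 19 m/s

By conservation of mechanical energy, mgh = ½mv²
v = √(2gh) = √(2 × 10 × 18) = √360.00 = 18.97 m/s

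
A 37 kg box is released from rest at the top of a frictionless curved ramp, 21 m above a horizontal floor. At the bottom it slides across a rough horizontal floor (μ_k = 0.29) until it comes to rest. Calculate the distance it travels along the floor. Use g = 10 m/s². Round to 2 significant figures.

Energy at the top = energy at the end + work done against friction:
At rest all PE has been dissipated by friction: mgh = μ_k m g d
d = h/μ_k = 21/0.29 = 72.41 m

d = 72 m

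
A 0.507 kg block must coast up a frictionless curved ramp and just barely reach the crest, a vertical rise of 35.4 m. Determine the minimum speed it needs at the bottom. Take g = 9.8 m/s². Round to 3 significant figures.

v = 26.3 m/s

At the top it is momentarily at rest, so all KE converts to PE: ½mv² = mgh
v = √(2gh) = √(2 × 9.8 × 35.4) = 26.34 m/s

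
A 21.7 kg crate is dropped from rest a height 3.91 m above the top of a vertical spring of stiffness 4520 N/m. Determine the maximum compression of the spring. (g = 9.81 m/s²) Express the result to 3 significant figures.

x = 0.656 m

Let x be the compression. The total drop is H + x, and the crate is instantaneously at rest at max compression, so energy conservation gives:
mg(H + x) = ½kx²
½(4520)x² − (21.7)(9.81)x − (21.7)(9.81)(3.91) = 0
2260x² − 212.9x − 832.3 = 0
x = [212.9 + √(45317 + 7.5244e+06)]/(2 × 2260) = 0.6558 m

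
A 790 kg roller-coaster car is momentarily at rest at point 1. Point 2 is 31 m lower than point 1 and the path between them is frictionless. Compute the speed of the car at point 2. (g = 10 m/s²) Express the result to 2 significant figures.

Mechanical energy is conserved (no friction): mgh = ½mv²
The mass cancels from both sides.
v = √(2gh) = √(2 × 10 × 31) = √620.00 = 24.90 m/s

v = 25 m/s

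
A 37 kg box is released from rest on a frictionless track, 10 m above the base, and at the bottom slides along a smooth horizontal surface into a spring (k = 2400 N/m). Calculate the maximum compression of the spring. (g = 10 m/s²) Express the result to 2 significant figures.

Energy conservation (no friction) from release to max compression: mgh = ½kx²
x = √(2mgh/k) = √(2 × 37 × 10 × 10 / 2400) = 1.756 m

x = 1.8 m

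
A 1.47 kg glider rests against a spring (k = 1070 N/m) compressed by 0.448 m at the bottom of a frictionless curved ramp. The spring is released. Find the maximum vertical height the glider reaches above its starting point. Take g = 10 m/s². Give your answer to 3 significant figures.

h = 7.30 m

Energy conservation from release to the highest point: ½kx² = mgh
h = kx²/(2mg) = (1070)(0.448)²/(2 × 1.47 × 10) = 7.305 m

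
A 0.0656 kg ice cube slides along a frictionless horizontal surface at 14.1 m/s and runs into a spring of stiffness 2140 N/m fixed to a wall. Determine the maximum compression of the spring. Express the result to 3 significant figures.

At max compression the cube is momentarily at rest: ½mv² = ½kx²
x = v√(m/k) = 14.1 × √(0.0656/2140) = 0.07807 m

x = 0.0781 m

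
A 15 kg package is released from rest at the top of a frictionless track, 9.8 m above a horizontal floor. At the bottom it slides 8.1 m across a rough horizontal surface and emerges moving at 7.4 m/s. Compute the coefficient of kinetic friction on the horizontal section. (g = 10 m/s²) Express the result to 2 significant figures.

μ_k = 0.87

Energy bookkeeping (friction removes W_f = μ_k N d):
mgh = ½mv² + μ_k m g d
mgh = 1470.0 J; ½mv² = 410.70 J
W_f = 1470.0 − 410.70 = 1059 J
μ_k = W_f/(mg·d) = 1059/(150.0 × 8.1) = 0.8719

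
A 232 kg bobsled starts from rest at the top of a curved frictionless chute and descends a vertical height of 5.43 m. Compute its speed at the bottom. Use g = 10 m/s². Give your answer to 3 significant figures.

v = 10.4 m/s

Energy conservation between the two points: mgh = ½mv²
v = √(2gh) = √(2 × 10 × 5.43) = √108.60 = 10.42 m/s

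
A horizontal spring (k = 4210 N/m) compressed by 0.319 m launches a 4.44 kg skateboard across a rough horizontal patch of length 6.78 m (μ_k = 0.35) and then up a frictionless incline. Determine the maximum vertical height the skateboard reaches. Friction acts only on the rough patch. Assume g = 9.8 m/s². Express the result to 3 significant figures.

h = 2.55 m

Spring energy: E₀ = ½kx² = ½(4210)(0.319)² = 214.21 J
Friction: W_f = μ_k mg d = (0.35)(4.44)(9.8)(6.78) = 103.3 J
Energy at base of ramp: E = 214.21 − 103.3 = 110.95 J
At max height all remaining energy is PE: mgh = E ⇒ h = E/(mg) = 110.95/(4.44 × 9.8) = 2.550 m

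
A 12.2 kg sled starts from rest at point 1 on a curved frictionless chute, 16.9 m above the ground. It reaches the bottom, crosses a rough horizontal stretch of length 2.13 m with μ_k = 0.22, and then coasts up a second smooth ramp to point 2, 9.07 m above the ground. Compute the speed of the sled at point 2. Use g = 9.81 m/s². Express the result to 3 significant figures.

v = 12.0 m/s

Energy at 1: mgh₁ = (12.2)(9.81)(16.9) = 2022.6 J
Friction loss: W_f = μ_k mg d = 56.08 J
At 2: ½mv² + mgh₂ = mgh₁ − W_f
½mv² = 2022.6 − 56.08 − 1085.5 = 881.03 J
v = √(2 × 881.03/12.2) = 12.02 m/s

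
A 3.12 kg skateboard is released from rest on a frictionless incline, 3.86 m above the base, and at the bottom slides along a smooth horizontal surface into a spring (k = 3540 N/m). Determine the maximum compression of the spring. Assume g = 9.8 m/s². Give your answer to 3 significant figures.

x = 0.258 m

Gravitational PE at the top equals spring PE at max compression: mgh = ½kx²
x = √(2mgh/k) = √(2 × 3.12 × 9.8 × 3.86 / 3540) = 0.2582 m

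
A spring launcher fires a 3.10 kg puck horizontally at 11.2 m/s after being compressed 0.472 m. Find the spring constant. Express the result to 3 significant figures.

k = 1750 N/m

½kx² = ½mv²
k = mv²/x² = (3.10)(11.2)²/(0.472)² = 1745 N/m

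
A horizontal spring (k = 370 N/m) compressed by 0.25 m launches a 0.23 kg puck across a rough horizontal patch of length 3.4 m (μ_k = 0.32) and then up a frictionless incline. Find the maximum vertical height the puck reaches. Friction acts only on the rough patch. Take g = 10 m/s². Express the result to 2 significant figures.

h = 3.9 m

Spring energy: E₀ = ½kx² = ½(370)(0.25)² = 11.562 J
Friction: W_f = μ_k mg d = (0.32)(0.23)(10)(3.4) = 2.502 J
Energy at base of ramp: E = 11.562 − 2.502 = 9.0601 J
At max height all remaining energy is PE: mgh = E ⇒ h = E/(mg) = 9.0601/(0.23 × 10) = 3.939 m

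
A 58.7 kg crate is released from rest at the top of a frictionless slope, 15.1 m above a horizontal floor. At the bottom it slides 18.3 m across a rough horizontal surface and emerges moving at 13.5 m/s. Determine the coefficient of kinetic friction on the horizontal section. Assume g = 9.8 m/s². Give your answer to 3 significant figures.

Energy at the top = energy at the end + work done against friction:
mgh = ½mv² + μ_k m g d
mgh = 8686.4 J; ½mv² = 5349.0 J
W_f = 8686.4 − 5349.0 = 3337 J
μ_k = W_f/(mg·d) = 3337/(575.3 × 18.3) = 0.3170

μ_k = 0.317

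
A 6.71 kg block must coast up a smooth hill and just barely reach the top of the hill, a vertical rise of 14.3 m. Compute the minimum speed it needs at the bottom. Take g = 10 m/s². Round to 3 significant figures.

v = 16.9 m/s

At the top it is momentarily at rest, so all KE converts to PE: ½mv² = mgh
v = √(2gh) = √(2 × 10 × 14.3) = 16.91 m/s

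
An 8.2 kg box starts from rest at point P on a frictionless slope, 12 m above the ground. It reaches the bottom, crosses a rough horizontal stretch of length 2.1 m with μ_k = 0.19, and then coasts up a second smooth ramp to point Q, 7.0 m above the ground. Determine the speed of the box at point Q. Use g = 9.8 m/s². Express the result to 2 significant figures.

Energy at P: mgh₁ = (8.2)(9.8)(12) = 964.32 J
Friction loss: W_f = μ_k mg d = 32.06 J
At Q: ½mv² + mgh₂ = mgh₁ − W_f
½mv² = 964.32 − 32.06 − 562.52 = 369.74 J
v = √(2 × 369.74/8.2) = 9.496 m/s

v = 9.5 m/s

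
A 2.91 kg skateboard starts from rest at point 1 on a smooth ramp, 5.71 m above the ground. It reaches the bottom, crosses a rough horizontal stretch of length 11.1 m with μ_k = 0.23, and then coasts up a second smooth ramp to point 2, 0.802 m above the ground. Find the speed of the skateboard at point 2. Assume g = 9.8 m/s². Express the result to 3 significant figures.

v = 6.79 m/s

Energy at 1: mgh₁ = (2.91)(9.8)(5.71) = 162.84 J
Friction loss: W_f = μ_k mg d = 72.81 J
At 2: ½mv² + mgh₂ = mgh₁ − W_f
½mv² = 162.84 − 72.81 − 22.871 = 67.160 J
v = √(2 × 67.160/2.91) = 6.794 m/s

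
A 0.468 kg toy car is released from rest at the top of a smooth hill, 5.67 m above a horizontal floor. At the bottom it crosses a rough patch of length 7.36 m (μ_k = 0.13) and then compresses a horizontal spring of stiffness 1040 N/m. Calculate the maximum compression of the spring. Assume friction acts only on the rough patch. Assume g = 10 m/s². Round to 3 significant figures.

Initial energy: E₁ = mgh = (0.468)(10)(5.67) = 26.536 J
Friction removes W_f = μ_k mg d = (0.13)(0.468)(10)(7.36) = 4.478 J
Energy reaching the spring: E = 26.536 − 4.478 = 22.058 J
At max compression ½kx² = E ⇒ x = √(2E/k) = √(2 × 22.058/1040) = 0.2060 m

x = 0.206 m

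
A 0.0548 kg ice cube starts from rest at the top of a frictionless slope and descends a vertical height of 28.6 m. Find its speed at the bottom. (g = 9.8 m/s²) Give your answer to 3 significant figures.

By conservation of mechanical energy, mgh = ½mv²
v = √(2gh) = √(2 × 9.8 × 28.6) = √560.56 = 23.68 m/s

v = 23.7 m/s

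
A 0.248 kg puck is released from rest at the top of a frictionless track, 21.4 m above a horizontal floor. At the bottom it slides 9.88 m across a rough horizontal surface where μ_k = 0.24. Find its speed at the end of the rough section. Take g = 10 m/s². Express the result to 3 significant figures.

v = 19.5 m/s

Energy bookkeeping (friction removes W_f = μ_k N d):
mgh = ½mv² + μ_k m g d
W_f = μ_k mg d = (0.24)(0.248)(10)(9.88) = 5.881 J
½mv² = mgh − W_f = 53.072 − 5.881 = 47.191 J
v = √(2 × 47.191/0.248) = 19.51 m/s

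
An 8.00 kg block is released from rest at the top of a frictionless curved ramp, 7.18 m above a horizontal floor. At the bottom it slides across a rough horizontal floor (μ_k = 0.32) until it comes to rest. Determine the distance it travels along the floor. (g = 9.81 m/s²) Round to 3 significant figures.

d = 22.4 m

Energy at the top = energy at the end + work done against friction:
At rest all PE has been dissipated by friction: mgh = μ_k m g d
d = h/μ_k = 7.18/0.32 = 22.44 m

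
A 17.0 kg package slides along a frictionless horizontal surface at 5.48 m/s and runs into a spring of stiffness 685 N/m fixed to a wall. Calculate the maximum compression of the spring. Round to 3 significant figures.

x = 0.863 m

Conservation of energy between contact and max compression: ½mv² = ½kx²
x = v√(m/k) = 5.48 × √(17.0/685) = 0.8633 m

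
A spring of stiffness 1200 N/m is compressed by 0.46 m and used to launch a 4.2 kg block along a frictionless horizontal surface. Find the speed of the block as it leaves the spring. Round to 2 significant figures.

v = 7.8 m/s

The block leaves the spring when the spring is at natural length, so ½kx² = ½mv²
v = x√(k/m) = 0.46 × √(1200/4.2) = 7.775 m/s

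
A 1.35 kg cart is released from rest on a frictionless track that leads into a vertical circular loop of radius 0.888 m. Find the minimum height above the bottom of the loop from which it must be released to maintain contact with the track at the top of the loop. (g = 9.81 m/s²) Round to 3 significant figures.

At the top, for minimum speed gravity alone supplies the centripetal force: mg = mv_top²/r ⇒ v_top² = gr = 8.711 m²/s²
Energy conservation from release height h to the top (height 2r): mgh = ½mv_top² + mg(2r)
h = v_top²/(2g) + 2r = r/2 + 2r = 5r/2 = 2.220 m

h = 2.22 m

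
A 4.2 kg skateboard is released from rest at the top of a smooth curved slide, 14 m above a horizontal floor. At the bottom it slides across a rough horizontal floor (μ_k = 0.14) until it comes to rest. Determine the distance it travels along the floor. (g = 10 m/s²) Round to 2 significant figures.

Energy at the top = energy at the end + work done against friction:
At rest all PE has been dissipated by friction: mgh = μ_k m g d
d = h/μ_k = 14/0.14 = 100.0 m

d = 100 m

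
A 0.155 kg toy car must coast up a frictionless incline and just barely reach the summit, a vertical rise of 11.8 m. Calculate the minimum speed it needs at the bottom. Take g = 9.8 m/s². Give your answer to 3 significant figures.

At the top it is momentarily at rest, so all KE converts to PE: ½mv² = mgh
v = √(2gh) = √(2 × 9.8 × 11.8) = 15.21 m/s

v = 15.2 m/s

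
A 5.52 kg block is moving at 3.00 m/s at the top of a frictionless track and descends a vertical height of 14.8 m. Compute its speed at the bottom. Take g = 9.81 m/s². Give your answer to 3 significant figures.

By conservation of mechanical energy, ½mv₀² + mgh = ½mv²
The mass cancels from both sides.
v² = v₀² + 2gh = (3.00)² + 2(9.81)(14.8) = 299.38
v = √299.38 = 17.30 m/s

v = 17.3 m/s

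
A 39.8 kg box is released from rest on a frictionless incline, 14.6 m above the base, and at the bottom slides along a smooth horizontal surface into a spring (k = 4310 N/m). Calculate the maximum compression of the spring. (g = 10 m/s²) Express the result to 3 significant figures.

Energy conservation (no friction) from release to max compression: mgh = ½kx²
x = √(2mgh/k) = √(2 × 39.8 × 10 × 14.6 / 4310) = 1.642 m

x = 1.64 m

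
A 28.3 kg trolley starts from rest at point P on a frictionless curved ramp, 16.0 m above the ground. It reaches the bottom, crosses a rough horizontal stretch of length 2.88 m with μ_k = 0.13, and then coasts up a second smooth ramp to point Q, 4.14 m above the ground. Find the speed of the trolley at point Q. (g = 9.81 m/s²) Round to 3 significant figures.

Energy at P: mgh₁ = (28.3)(9.81)(16.0) = 4442.0 J
Friction loss: W_f = μ_k mg d = 103.9 J
At Q: ½mv² + mgh₂ = mgh₁ − W_f
½mv² = 4442.0 − 103.9 − 1149.4 = 3188.7 J
v = √(2 × 3188.7/28.3) = 15.01 m/s

v = 15.0 m/s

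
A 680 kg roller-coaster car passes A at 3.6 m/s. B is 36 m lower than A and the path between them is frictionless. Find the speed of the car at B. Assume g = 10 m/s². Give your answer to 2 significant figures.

Equating total energy at the two states: ½mv₀² + mgh = ½mv²
v² = v₀² + 2gh = (3.6)² + 2(10)(36) = 732.96
v = √732.96 = 27.07 m/s

v = 27 m/s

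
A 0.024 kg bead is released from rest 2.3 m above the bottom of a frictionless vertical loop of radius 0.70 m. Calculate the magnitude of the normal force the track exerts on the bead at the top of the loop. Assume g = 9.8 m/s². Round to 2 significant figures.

N = 0.37 N

Energy from release to top (height 2r): mgh = ½mv_top² + mg(2r)
v_top² = 2g(h − 2r) = 2(9.8)(2.3 − 1.400) = 17.640 m²/s²
At the top, both N and weight point toward the centre: N + mg = mv_top²/r
N = m(v_top²/r − g) = 0.024(17.640/0.70 − 9.8) = 0.3696 N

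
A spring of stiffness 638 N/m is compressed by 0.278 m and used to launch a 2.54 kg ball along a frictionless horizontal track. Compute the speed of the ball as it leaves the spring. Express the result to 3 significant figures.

v = 4.41 m/s

Conservation of energy: ½kx² = ½mv²
v = x√(k/m) = 0.278 × √(638/2.54) = 4.406 m/s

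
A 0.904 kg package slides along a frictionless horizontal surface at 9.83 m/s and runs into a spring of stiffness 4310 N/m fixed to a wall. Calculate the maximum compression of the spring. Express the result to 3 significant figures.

x = 0.142 m

Conservation of energy between contact and max compression: ½mv² = ½kx²
x = v√(m/k) = 9.83 × √(0.904/4310) = 0.1424 m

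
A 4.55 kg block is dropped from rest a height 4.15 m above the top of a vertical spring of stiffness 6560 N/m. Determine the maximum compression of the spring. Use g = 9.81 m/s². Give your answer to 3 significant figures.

x = 0.245 m

Take the reference level at the top of the uncompressed spring. At max compression the block has fallen H + x and is momentarily at rest:
mg(H + x) = ½kx²
½(6560)x² − (4.55)(9.81)x − (4.55)(9.81)(4.15) = 0
3280x² − 44.64x − 185.2 = 0
x = [44.64 + √(1992 + 2.4303e+06)]/(2 × 3280) = 0.2445 m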